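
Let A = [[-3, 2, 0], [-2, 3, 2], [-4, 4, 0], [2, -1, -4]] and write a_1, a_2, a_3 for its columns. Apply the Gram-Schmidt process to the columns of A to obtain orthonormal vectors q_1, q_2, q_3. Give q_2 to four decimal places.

q_2 = (-0.4404, 0.7156, 0.2202, 0.4954)

a_1 = (-3, -2, -4, 2); ‖a_1‖ = 5.7446, so q_1 = (-0.5222, -0.3482, -0.6963, 0.3482).
q_1·a_2 = (-0.5222)·2 + (-0.3482)·3 + (-0.6963)·4 + 0.3482·(-1) = -5.2223.
u_2 = a_2 + 5.2223·q_1 = (-0.7273, 1.1818, 0.3636, 0.8182).
‖u_2‖ = 1.6514, so q_2 = (-0.4404, 0.7156, 0.2202, 0.4954).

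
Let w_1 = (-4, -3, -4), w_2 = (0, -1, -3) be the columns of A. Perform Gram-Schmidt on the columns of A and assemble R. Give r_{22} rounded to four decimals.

r_{22} = 2.1242

w_1 = (-4, -3, -4); ‖w_1‖ = 6.4031, so q_1 = (-0.6247, -0.4685, -0.6247).
q_1·w_2 = (-0.6247)·0 + (-0.4685)·(-1) + (-0.6247)·(-3) = 2.3426.
u_2 = w_2 − 2.3426·q_1 = (1.4634, 0.0976, -1.5366).
r_{22} = ‖u_2‖ = 2.1242.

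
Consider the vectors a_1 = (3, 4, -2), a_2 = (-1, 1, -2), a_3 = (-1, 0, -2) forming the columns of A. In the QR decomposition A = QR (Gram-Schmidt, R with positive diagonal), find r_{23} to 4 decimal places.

r_{23} = 2.1298

e_1 = a_1/‖a_1‖ = (3, 4, -2)/5.3852 = (0.5571, 0.7428, -0.3714).
r_{12} = e_1·a_2 = 0.9285.
u_2 = a_2 − 0.9285·e_1 = (-1.5172, 0.3103, -1.6552).
‖u_2‖ = 2.2667, so e_2 = (-0.6694, 0.1369, -0.7302).
r_{23} = e_2·a_3 = 2.1298.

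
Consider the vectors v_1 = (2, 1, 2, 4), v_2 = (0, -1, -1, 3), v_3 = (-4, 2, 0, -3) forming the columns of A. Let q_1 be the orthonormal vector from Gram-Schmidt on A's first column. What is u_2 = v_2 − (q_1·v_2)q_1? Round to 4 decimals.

u_2 = (-0.7200, -1.3600, -1.7200, 1.5600)

v_1 = (2, 1, 2, 4); ‖v_1‖ = 5.0000, so q_1 = (0.4000, 0.2000, 0.4000, 0.8000).
q_1·v_2 = 0.4000·0 + 0.2000·(-1) + 0.4000·(-1) + 0.8000·3 = 1.8000.
u_2 = v_2 − 1.8000·q_1 = (-0.7200, -1.3600, -1.7200, 1.5600).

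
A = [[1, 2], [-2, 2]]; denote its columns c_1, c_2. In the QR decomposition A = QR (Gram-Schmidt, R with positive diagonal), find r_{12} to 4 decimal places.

c_1 = (1, -2); ‖c_1‖ = 2.2361, so q_1 = (0.4472, -0.8944).
r_{12} = q_1·c_2 = -0.8944.

r_{12} = -0.8944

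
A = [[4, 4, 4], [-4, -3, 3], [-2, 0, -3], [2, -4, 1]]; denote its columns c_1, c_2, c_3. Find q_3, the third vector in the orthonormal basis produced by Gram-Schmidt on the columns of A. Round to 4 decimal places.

q_3 = (0.5367, 0.7357, -0.4129, -0.0150)

q_1 = c_1/‖c_1‖ = (4, -4, -2, 2)/6.3246 = (0.6325, -0.6325, -0.3162, 0.3162).
r_{12} = q_1·c_2 = 3.1623.
u_2 = c_2 − 3.1623·q_1 = (2.0000, -1.0000, 1.0000, -5.0000).
‖u_2‖ = 5.5678, so q_2 = (0.3592, -0.1796, 0.1796, -0.8980).
r_{13} = q_1·c_3 = 1.8974; r_{23} = q_2·c_3 = -0.5388.
u_3 = c_3 − 1.8974·q_1 + 0.5388·q_2 = (2.9935, 4.1032, -2.3032, -0.0839).
‖u_3‖ = 5.5776, so q_3 = (0.5367, 0.7357, -0.4129, -0.0150).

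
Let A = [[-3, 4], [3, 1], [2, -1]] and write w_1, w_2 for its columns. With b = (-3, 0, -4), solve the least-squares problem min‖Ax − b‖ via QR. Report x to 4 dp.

x = (-0.2545, -0.6000)

w_1 = (-3, 3, 2); ‖w_1‖ = 4.6904, so q_1 = (-0.6396, 0.6396, 0.4264).
q_1·w_2 = (-0.6396)·4 + 0.6396·1 + 0.4264·(-1) = -2.3452.
u_2 = w_2 + 2.3452·q_1 = (2.5000, 2.5000, 0.0000).
‖u_2‖ = 3.5355, so q_2 = (0.7071, 0.7071, 0.0000).
Qᵀb = (0.2132, -2.1213).
Back-substitute: x_2 = -2.1213/3.5355 = -0.6000.
x_1 = (0.2132 + 2.3452·(-0.6000))/4.6904 = -0.2545.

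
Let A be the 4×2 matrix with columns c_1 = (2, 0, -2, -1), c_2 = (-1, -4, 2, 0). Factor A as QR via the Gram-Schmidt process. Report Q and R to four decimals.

e_1 = c_1/‖c_1‖ = (2, 0, -2, -1)/3.0000 = (0.6667, 0.0000, -0.6667, -0.3333).
r_{12} = e_1·c_2 = -2.0000.
u_2 = c_2 + 2.0000·e_1 = (0.3333, -4.0000, 0.6667, -0.6667).
‖u_2‖ = 4.1231, so e_2 = (0.0808, -0.9701, 0.1617, -0.1617).

Q = [[0.6667, 0.0808], [0.0000, -0.9701], [-0.6667, 0.1617], [-0.3333, -0.1617]], R = [[3.0000, -2.0000], [0.0000, 4.1231]]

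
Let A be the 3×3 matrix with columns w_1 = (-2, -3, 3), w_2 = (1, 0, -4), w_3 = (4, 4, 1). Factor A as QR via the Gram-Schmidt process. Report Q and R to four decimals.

Q = [[-0.4264, -0.0959, 0.8994], [-0.6396, -0.6712, -0.3748], [0.6396, -0.7351, 0.2249]], R = [[4.6904, -2.9848, -3.6244], [0.0000, 2.8445, -3.8033], [0.0000, 0.0000, 2.3235]]

w_1 = (-2, -3, 3); ‖w_1‖ = 4.6904, so e_1 = (-0.4264, -0.6396, 0.6396).
e_1·w_2 = (-0.4264)·1 + (-0.6396)·0 + 0.6396·(-4) = -2.9848.
u_2 = w_2 + 2.9848·e_1 = (-0.2727, -1.9091, -2.0909).
‖u_2‖ = 2.8445, so e_2 = (-0.0959, -0.6712, -0.7351).
e_1·w_3 = (-0.4264)·4 + (-0.6396)·4 + 0.6396·1 = -3.6244; e_2·w_3 = (-0.0959)·4 + (-0.6712)·4 + (-0.7351)·1 = -3.8033.
u_3 = w_3 + 3.6244·e_1 + 3.8033·e_2 = (2.0899, -0.8708, 0.5225).
‖u_3‖ = 2.3235, so e_3 = (0.8994, -0.3748, 0.2249).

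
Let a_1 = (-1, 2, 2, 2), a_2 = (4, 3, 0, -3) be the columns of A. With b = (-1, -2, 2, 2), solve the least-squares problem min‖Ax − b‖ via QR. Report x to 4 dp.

a_1 = (-1, 2, 2, 2); ‖a_1‖ = 3.6056, so q_1 = (-0.2774, 0.5547, 0.5547, 0.5547).
q_1·a_2 = (-0.2774)·4 + 0.5547·3 + 0.5547·0 + 0.5547·(-3) = -1.1094.
u_2 = a_2 + 1.1094·q_1 = (3.6923, 3.6154, 0.6154, -2.3846).
‖u_2‖ = 5.7244, so q_2 = (0.6450, 0.6316, 0.1075, -0.4166).
Qᵀb = (1.3868, -2.5263).
Back-substitute: x_2 = -2.5263/5.7244 = -0.4413.
x_1 = (1.3868 + 1.1094·(-0.4413))/3.6056 = 0.2488.

x = (0.2488, -0.4413)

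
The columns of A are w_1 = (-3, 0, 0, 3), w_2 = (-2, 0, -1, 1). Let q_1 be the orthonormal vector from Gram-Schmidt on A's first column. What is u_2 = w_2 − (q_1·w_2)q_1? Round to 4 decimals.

u_2 = (-0.5000, 0.0000, -1.0000, -0.5000)

w_1 = (-3, 0, 0, 3); ‖w_1‖ = 4.2426, so q_1 = (-0.7071, 0.0000, 0.0000, 0.7071).
q_1·w_2 = (-0.7071)·(-2) + 0.0000·0 + 0.0000·(-1) + 0.7071·1 = 2.1213.
u_2 = w_2 − 2.1213·q_1 = (-0.5000, 0.0000, -1.0000, -0.5000).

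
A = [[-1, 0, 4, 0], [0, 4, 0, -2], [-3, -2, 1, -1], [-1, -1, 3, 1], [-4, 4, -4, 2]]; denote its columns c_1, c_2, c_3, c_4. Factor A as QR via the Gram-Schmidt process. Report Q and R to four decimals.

Q = [[-0.1925, -0.0572, 0.7363, 0.1690], [0.0000, 0.6860, 0.4078, -0.5373], [-0.5774, -0.5145, -0.0018, -0.6319], [-0.1925, -0.2287, 0.4519, 0.4206], [-0.7698, 0.4573, -0.2957, 0.3265]], R = [[5.1962, -1.7321, 1.1547, -1.1547], [0.0000, 5.8310, -3.2585, -0.1715], [0.0000, 0.0000, 5.4817, -0.9533], [0.0000, 0.0000, 0.0000, 2.7800]]

c_1 = (-1, 0, -3, -1, -4); ‖c_1‖ = 5.1962, so e_1 = (-0.1925, 0.0000, -0.5774, -0.1925, -0.7698).
e_1·c_2 = (-0.1925)·0 + 0.0000·4 + (-0.5774)·(-2) + (-0.1925)·(-1) + (-0.7698)·4 = -1.7321.
u_2 = c_2 + 1.7321·e_1 = (-0.3333, 4.0000, -3.0000, -1.3333, 2.6667).
‖u_2‖ = 5.8310, so e_2 = (-0.0572, 0.6860, -0.5145, -0.2287, 0.4573).
e_1·c_3 = (-0.1925)·4 + 0.0000·0 + (-0.5774)·1 + (-0.1925)·3 + (-0.7698)·(-4) = 1.1547; e_2·c_3 = (-0.0572)·4 + 0.6860·0 + (-0.5145)·1 + (-0.2287)·3 + 0.4573·(-4) = -3.2585.
u_3 = c_3 − 1.1547·e_1 + 3.2585·e_2 = (4.0359, 2.2353, -0.0098, 2.4771, -1.6209).
‖u_3‖ = 5.4817, so e_3 = (0.7363, 0.4078, -0.0018, 0.4519, -0.2957).
e_1·c_4 = (-0.1925)·0 + 0.0000·(-2) + (-0.5774)·(-1) + (-0.1925)·1 + (-0.7698)·2 = -1.1547; e_2·c_4 = (-0.0572)·0 + 0.6860·(-2) + (-0.5145)·(-1) + (-0.2287)·1 + 0.4573·2 = -0.1715; e_3·c_4 = 0.7363·0 + 0.4078·(-2) + (-0.0018)·(-1) + 0.4519·1 + (-0.2957)·2 = -0.9533.
u_4 = c_4 + 1.1547·e_1 + 0.1715·e_2 + 0.9533·e_3 = (0.4698, -1.4936, -1.7566, 1.1693, 0.9077).
‖u_4‖ = 2.7800, so e_4 = (0.1690, -0.5373, -0.6319, 0.4206, 0.3265).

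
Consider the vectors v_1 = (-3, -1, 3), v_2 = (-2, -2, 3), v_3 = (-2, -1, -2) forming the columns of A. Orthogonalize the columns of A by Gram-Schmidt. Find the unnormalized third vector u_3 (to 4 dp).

u_3 = (-1.5000, -1.5000, -2.0000)

q_1 = v_1/‖v_1‖ = (-3, -1, 3)/4.3589 = (-0.6882, -0.2294, 0.6882).
r_{12} = q_1·v_2 = 3.9001.
u_2 = v_2 − 3.9001·q_1 = (0.6842, -1.1053, 0.3158).
‖u_2‖ = 1.3377, so q_2 = (0.5115, -0.8262, 0.2361).
r_{13} = q_1·v_3 = 0.2294; r_{23} = q_2·v_3 = -0.6689.
u_3 = v_3 − 0.2294·q_1 + 0.6689·q_2 = (-1.5000, -1.5000, -2.0000).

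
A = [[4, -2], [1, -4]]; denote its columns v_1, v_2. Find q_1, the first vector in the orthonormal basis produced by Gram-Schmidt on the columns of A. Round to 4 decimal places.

q_1 = (0.9701, 0.2425)

v_1 = (4, 1); ‖v_1‖ = 4.1231, so q_1 = (0.9701, 0.2425).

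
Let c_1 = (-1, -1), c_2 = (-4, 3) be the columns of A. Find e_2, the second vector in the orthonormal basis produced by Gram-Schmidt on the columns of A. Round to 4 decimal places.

e_2 = (-0.7071, 0.7071)

e_1 = c_1/‖c_1‖ = (-1, -1)/1.4142 = (-0.7071, -0.7071).
r_{12} = e_1·c_2 = 0.7071.
u_2 = c_2 − 0.7071·e_1 = (-3.5000, 3.5000).
‖u_2‖ = 4.9497, so e_2 = (-0.7071, 0.7071).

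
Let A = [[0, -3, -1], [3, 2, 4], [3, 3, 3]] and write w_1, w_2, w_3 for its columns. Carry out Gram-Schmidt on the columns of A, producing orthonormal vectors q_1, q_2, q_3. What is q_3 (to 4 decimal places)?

q_3 = (-0.2294, 0.6882, -0.6882)

w_1 = (0, 3, 3); ‖w_1‖ = 4.2426, so q_1 = (0.0000, 0.7071, 0.7071).
q_1·w_2 = 0.0000·(-3) + 0.7071·2 + 0.7071·3 = 3.5355.
u_2 = w_2 − 3.5355·q_1 = (-3.0000, -0.5000, 0.5000).
‖u_2‖ = 3.0822, so q_2 = (-0.9733, -0.1622, 0.1622).
q_1·w_3 = 0.0000·(-1) + 0.7071·4 + 0.7071·3 = 4.9497; q_2·w_3 = (-0.9733)·(-1) + (-0.1622)·4 + 0.1622·3 = 0.8111.
u_3 = w_3 − 4.9497·q_1 − 0.8111·q_2 = (-0.2105, 0.6316, -0.6316).
‖u_3‖ = 0.9177, so q_3 = (-0.2294, 0.6882, -0.6882).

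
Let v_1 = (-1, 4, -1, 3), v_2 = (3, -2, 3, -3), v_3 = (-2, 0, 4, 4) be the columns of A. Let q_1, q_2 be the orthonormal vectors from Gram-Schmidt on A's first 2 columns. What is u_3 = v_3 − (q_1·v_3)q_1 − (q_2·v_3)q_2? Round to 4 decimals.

v_1 = (-1, 4, -1, 3); ‖v_1‖ = 5.1962, so q_1 = (-0.1925, 0.7698, -0.1925, 0.5774).
q_1·v_2 = (-0.1925)·3 + 0.7698·(-2) + (-0.1925)·3 + 0.5774·(-3) = -4.4264.
u_2 = v_2 + 4.4264·q_1 = (2.1481, 1.4074, 2.1481, -0.4444).
‖u_2‖ = 3.3775, so q_2 = (0.6360, 0.4167, 0.6360, -0.1316).
q_1·v_3 = (-0.1925)·(-2) + 0.7698·0 + (-0.1925)·4 + 0.5774·4 = 1.9245; q_2·v_3 = 0.6360·(-2) + 0.4167·0 + 0.6360·4 + (-0.1316)·4 = 0.7457.
u_3 = v_3 − 1.9245·q_1 − 0.7457·q_2 = (-2.1039, -1.7922, 3.8961, 2.9870).

u_3 = (-2.1039, -1.7922, 3.8961, 2.9870)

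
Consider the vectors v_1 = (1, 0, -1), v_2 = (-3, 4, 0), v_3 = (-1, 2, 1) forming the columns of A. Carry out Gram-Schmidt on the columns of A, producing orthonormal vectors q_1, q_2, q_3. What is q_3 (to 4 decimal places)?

q_3 = (0.6247, 0.4685, 0.6247)

v_1 = (1, 0, -1); ‖v_1‖ = 1.4142, so q_1 = (0.7071, 0.0000, -0.7071).
q_1·v_2 = 0.7071·(-3) + 0.0000·4 + (-0.7071)·0 = -2.1213.
u_2 = v_2 + 2.1213·q_1 = (-1.5000, 4.0000, -1.5000).
‖u_2‖ = 4.5277, so q_2 = (-0.3313, 0.8835, -0.3313).
q_1·v_3 = 0.7071·(-1) + 0.0000·2 + (-0.7071)·1 = -1.4142; q_2·v_3 = (-0.3313)·(-1) + 0.8835·2 + (-0.3313)·1 = 1.7669.
u_3 = v_3 + 1.4142·q_1 − 1.7669·q_2 = (0.5854, 0.4390, 0.5854).
‖u_3‖ = 0.9370, so q_3 = (0.6247, 0.4685, 0.6247).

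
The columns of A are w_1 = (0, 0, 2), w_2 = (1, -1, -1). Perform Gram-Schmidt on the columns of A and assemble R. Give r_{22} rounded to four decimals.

r_{22} = 1.4142

w_1 = (0, 0, 2); ‖w_1‖ = 2.0000, so q_1 = (0.0000, 0.0000, 1.0000).
q_1·w_2 = 0.0000·1 + 0.0000·(-1) + 1.0000·(-1) = -1.0000.
u_2 = w_2 + 1.0000·q_1 = (1.0000, -1.0000, 0.0000).
r_{22} = ‖u_2‖ = 1.4142.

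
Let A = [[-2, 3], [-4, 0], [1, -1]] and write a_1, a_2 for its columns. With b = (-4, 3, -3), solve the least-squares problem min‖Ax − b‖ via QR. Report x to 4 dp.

x = (-0.8261, -1.4783)

e_1 = a_1/‖a_1‖ = (-2, -4, 1)/4.5826 = (-0.4364, -0.8729, 0.2182).
r_{12} = e_1·a_2 = -1.5275.
u_2 = a_2 + 1.5275·e_1 = (2.3333, -1.3333, -0.6667).
‖u_2‖ = 2.7689, so e_2 = (0.8427, -0.4815, -0.2408).
Qᵀb = (-1.5275, -4.0931).
Back-substitute: x_2 = -4.0931/2.7689 = -1.4783.
x_1 = (-1.5275 + 1.5275·(-1.4783))/4.5826 = -0.8261.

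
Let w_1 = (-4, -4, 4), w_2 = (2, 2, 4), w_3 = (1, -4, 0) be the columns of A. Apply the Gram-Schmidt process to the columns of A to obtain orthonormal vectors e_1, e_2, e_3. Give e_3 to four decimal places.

w_1 = (-4, -4, 4); ‖w_1‖ = 6.9282, so e_1 = (-0.5774, -0.5774, 0.5774).
e_1·w_2 = (-0.5774)·2 + (-0.5774)·2 + 0.5774·4 = 0.0000.
u_2 = w_2 + 0.0000·e_1 = (2.0000, 2.0000, 4.0000).
‖u_2‖ = 4.8990, so e_2 = (0.4082, 0.4082, 0.8165).
e_1·w_3 = (-0.5774)·1 + (-0.5774)·(-4) + 0.5774·0 = 1.7321; e_2·w_3 = 0.4082·1 + 0.4082·(-4) + 0.8165·0 = -1.2247.
u_3 = w_3 − 1.7321·e_1 + 1.2247·e_2 = (2.5000, -2.5000, 0.0000).
‖u_3‖ = 3.5355, so e_3 = (0.7071, -0.7071, 0.0000).

e_3 = (0.7071, -0.7071, 0.0000)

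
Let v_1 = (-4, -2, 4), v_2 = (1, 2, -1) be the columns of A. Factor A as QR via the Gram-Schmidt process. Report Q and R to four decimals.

Q = [[-0.6667, -0.2357], [-0.3333, 0.9428], [0.6667, 0.2357]], R = [[6.0000, -2.0000], [0.0000, 1.4142]]

v_1 = (-4, -2, 4); ‖v_1‖ = 6.0000, so e_1 = (-0.6667, -0.3333, 0.6667).
e_1·v_2 = (-0.6667)·1 + (-0.3333)·2 + 0.6667·(-1) = -2.0000.
u_2 = v_2 + 2.0000·e_1 = (-0.3333, 1.3333, 0.3333).
‖u_2‖ = 1.4142, so e_2 = (-0.2357, 0.9428, 0.2357).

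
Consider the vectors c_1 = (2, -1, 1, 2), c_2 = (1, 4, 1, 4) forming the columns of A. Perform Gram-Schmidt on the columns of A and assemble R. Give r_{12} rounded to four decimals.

r_{12} = 2.2136

c_1 = (2, -1, 1, 2); ‖c_1‖ = 3.1623, so e_1 = (0.6325, -0.3162, 0.3162, 0.6325).
r_{12} = e_1·c_2 = 2.2136.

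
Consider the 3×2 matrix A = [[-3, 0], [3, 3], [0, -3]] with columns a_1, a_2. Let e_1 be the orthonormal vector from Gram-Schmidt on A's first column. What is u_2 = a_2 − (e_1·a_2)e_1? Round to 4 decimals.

u_2 = (1.5000, 1.5000, -3.0000)

e_1 = a_1/‖a_1‖ = (-3, 3, 0)/4.2426 = (-0.7071, 0.7071, 0.0000).
r_{12} = e_1·a_2 = 2.1213.
u_2 = a_2 − 2.1213·e_1 = (1.5000, 1.5000, -3.0000).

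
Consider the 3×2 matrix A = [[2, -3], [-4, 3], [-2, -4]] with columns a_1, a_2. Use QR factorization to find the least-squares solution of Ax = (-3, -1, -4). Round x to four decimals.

x = (0.5922, 0.8212)

e_1 = a_1/‖a_1‖ = (2, -4, -2)/4.8990 = (0.4082, -0.8165, -0.4082).
r_{12} = e_1·a_2 = -2.0412.
u_2 = a_2 + 2.0412·e_1 = (-2.1667, 1.3333, -4.8333).
‖u_2‖ = 5.4620, so e_2 = (-0.3967, 0.2441, -0.8849).
Qᵀb = (1.2247, 4.4855).
Back-substitute: x_2 = 4.4855/5.4620 = 0.8212.
x_1 = (1.2247 + 2.0412·0.8212)/4.8990 = 0.5922.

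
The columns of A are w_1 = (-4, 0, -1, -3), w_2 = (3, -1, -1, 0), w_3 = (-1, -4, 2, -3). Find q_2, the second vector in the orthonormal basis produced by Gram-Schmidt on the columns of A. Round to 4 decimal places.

q_1 = w_1/‖w_1‖ = (-4, 0, -1, -3)/5.0990 = (-0.7845, 0.0000, -0.1961, -0.5883).
r_{12} = q_1·w_2 = -2.1573.
u_2 = w_2 + 2.1573·q_1 = (1.3077, -1.0000, -1.4231, -1.2692).
‖u_2‖ = 2.5192, so q_2 = (0.5191, -0.3970, -0.5649, -0.5038).

q_2 = (0.5191, -0.3970, -0.5649, -0.5038)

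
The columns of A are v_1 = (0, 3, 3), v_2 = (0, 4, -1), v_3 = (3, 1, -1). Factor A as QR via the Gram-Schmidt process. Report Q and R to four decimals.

Q = [[0.0000, 0.0000, 1.0000], [0.7071, 0.7071, 0.0000], [0.7071, -0.7071, 0.0000]], R = [[4.2426, 2.1213, 0.0000], [0.0000, 3.5355, 1.4142], [0.0000, 0.0000, 3.0000]]

v_1 = (0, 3, 3); ‖v_1‖ = 4.2426, so q_1 = (0.0000, 0.7071, 0.7071).
q_1·v_2 = 0.0000·0 + 0.7071·4 + 0.7071·(-1) = 2.1213.
u_2 = v_2 − 2.1213·q_1 = (0.0000, 2.5000, -2.5000).
‖u_2‖ = 3.5355, so q_2 = (0.0000, 0.7071, -0.7071).
q_1·v_3 = 0.0000·3 + 0.7071·1 + 0.7071·(-1) = 0.0000; q_2·v_3 = 0.0000·3 + 0.7071·1 + (-0.7071)·(-1) = 1.4142.
u_3 = v_3 + 0.0000·q_1 − 1.4142·q_2 = (3.0000, 0.0000, 0.0000).
‖u_3‖ = 3.0000, so q_3 = (1.0000, 0.0000, 0.0000).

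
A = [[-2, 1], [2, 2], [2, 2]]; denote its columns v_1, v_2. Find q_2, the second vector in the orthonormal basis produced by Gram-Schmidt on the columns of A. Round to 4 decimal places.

q_2 = (0.8165, 0.4082, 0.4082)

v_1 = (-2, 2, 2); ‖v_1‖ = 3.4641, so q_1 = (-0.5774, 0.5774, 0.5774).
q_1·v_2 = (-0.5774)·1 + 0.5774·2 + 0.5774·2 = 1.7321.
u_2 = v_2 − 1.7321·q_1 = (2.0000, 1.0000, 1.0000).
‖u_2‖ = 2.4495, so q_2 = (0.8165, 0.4082, 0.4082).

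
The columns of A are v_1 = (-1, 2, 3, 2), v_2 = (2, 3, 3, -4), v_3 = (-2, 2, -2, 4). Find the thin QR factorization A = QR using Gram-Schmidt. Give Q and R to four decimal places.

v_1 = (-1, 2, 3, 2); ‖v_1‖ = 4.2426, so q_1 = (-0.2357, 0.4714, 0.7071, 0.4714).
q_1·v_2 = (-0.2357)·2 + 0.4714·3 + 0.7071·3 + 0.4714·(-4) = 1.1785.
u_2 = v_2 − 1.1785·q_1 = (2.2778, 2.4444, 2.1667, -4.5556).
‖u_2‖ = 6.0507, so q_2 = (0.3764, 0.4040, 0.3581, -0.7529).
q_1·v_3 = (-0.2357)·(-2) + 0.4714·2 + 0.7071·(-2) + 0.4714·4 = 1.8856; q_2·v_3 = 0.3764·(-2) + 0.4040·2 + 0.3581·(-2) + (-0.7529)·4 = -3.6727.
u_3 = v_3 − 1.8856·q_1 + 3.6727·q_2 = (-0.1730, 2.5948, -2.0182, 0.3460).
‖u_3‖ = 3.3100, so q_3 = (-0.0523, 0.7839, -0.6097, 0.1045).

Q = [[-0.2357, 0.3764, -0.0523], [0.4714, 0.4040, 0.7839], [0.7071, 0.3581, -0.6097], [0.4714, -0.7529, 0.1045]], R = [[4.2426, 1.1785, 1.8856], [0.0000, 6.0507, -3.6727], [0.0000, 0.0000, 3.3100]]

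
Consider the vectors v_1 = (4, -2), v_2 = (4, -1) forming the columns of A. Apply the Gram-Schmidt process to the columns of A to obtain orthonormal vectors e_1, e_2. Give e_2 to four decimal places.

e_1 = v_1/‖v_1‖ = (4, -2)/4.4721 = (0.8944, -0.4472).
r_{12} = e_1·v_2 = 4.0249.
u_2 = v_2 − 4.0249·e_1 = (0.4000, 0.8000).
‖u_2‖ = 0.8944, so e_2 = (0.4472, 0.8944).

e_2 = (0.4472, 0.8944)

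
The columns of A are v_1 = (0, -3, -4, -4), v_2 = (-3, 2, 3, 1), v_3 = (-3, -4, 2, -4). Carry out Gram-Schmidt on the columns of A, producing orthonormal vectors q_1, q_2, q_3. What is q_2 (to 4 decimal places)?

q_2 = (-0.8966, 0.1166, 0.2551, -0.3426)

q_1 = v_1/‖v_1‖ = (0, -3, -4, -4)/6.4031 = (0.0000, -0.4685, -0.6247, -0.6247).
r_{12} = q_1·v_2 = -3.4358.
u_2 = v_2 + 3.4358·q_1 = (-3.0000, 0.3902, 0.8537, -1.1463).
‖u_2‖ = 3.3459, so q_2 = (-0.8966, 0.1166, 0.2551, -0.3426).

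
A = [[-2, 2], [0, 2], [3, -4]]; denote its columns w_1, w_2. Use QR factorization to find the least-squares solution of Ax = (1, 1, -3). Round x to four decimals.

x = (-0.1429, 0.5714)

q_1 = w_1/‖w_1‖ = (-2, 0, 3)/3.6056 = (-0.5547, 0.0000, 0.8321).
r_{12} = q_1·w_2 = -4.4376.
u_2 = w_2 + 4.4376·q_1 = (-0.4615, 2.0000, -0.3077).
‖u_2‖ = 2.0755, so q_2 = (-0.2224, 0.9636, -0.1482).
Qᵀb = (-3.0509, 1.1860).
Back-substitute: x_2 = 1.1860/2.0755 = 0.5714.
x_1 = (-3.0509 + 4.4376·0.5714)/3.6056 = -0.1429.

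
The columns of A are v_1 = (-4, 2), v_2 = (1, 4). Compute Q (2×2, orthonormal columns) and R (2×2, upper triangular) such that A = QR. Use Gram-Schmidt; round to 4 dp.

Q = [[-0.8944, 0.4472], [0.4472, 0.8944]], R = [[4.4721, 0.8944], [0.0000, 4.0249]]

q_1 = v_1/‖v_1‖ = (-4, 2)/4.4721 = (-0.8944, 0.4472).
r_{12} = q_1·v_2 = 0.8944.
u_2 = v_2 − 0.8944·q_1 = (1.8000, 3.6000).
‖u_2‖ = 4.0249, so q_2 = (0.4472, 0.8944).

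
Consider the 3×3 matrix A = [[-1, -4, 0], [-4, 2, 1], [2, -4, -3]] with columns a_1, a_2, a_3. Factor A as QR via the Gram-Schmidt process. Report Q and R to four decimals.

a_1 = (-1, -4, 2); ‖a_1‖ = 4.5826, so q_1 = (-0.2182, -0.8729, 0.4364).
q_1·a_2 = (-0.2182)·(-4) + (-0.8729)·2 + 0.4364·(-4) = -2.6186.
u_2 = a_2 + 2.6186·q_1 = (-4.5714, -0.2857, -2.8571).
‖u_2‖ = 5.3984, so q_2 = (-0.8468, -0.0529, -0.5293).
q_1·a_3 = (-0.2182)·0 + (-0.8729)·1 + 0.4364·(-3) = -2.1822; q_2·a_3 = (-0.8468)·0 + (-0.0529)·1 + (-0.5293)·(-3) = 1.5348.
u_3 = a_3 + 2.1822·q_1 − 1.5348·q_2 = (0.8235, -0.8235, -1.2353).
‖u_3‖ = 1.6977, so q_3 = (0.4851, -0.4851, -0.7276).

Q = [[-0.2182, -0.8468, 0.4851], [-0.8729, -0.0529, -0.4851], [0.4364, -0.5293, -0.7276]], R = [[4.5826, -2.6186, -2.1822], [0.0000, 5.3984, 1.5348], [0.0000, 0.0000, 1.6977]]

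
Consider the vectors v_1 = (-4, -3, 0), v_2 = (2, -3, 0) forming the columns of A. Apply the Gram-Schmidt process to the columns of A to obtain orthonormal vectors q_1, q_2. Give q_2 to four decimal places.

v_1 = (-4, -3, 0); ‖v_1‖ = 5.0000, so q_1 = (-0.8000, -0.6000, 0.0000).
q_1·v_2 = (-0.8000)·2 + (-0.6000)·(-3) + 0.0000·0 = 0.2000.
u_2 = v_2 − 0.2000·q_1 = (2.1600, -2.8800, 0.0000).
‖u_2‖ = 3.6000, so q_2 = (0.6000, -0.8000, 0.0000).

q_2 = (0.6000, -0.8000, 0.0000)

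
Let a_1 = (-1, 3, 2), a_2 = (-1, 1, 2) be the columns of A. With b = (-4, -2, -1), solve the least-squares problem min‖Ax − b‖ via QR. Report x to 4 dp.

a_1 = (-1, 3, 2); ‖a_1‖ = 3.7417, so e_1 = (-0.2673, 0.8018, 0.5345).
e_1·a_2 = (-0.2673)·(-1) + 0.8018·1 + 0.5345·2 = 2.1381.
u_2 = a_2 − 2.1381·e_1 = (-0.4286, -0.7143, 0.8571).
‖u_2‖ = 1.1952, so e_2 = (-0.3586, -0.5976, 0.7171).
Qᵀb = (-1.0690, 1.9124).
Back-substitute: x_2 = 1.9124/1.1952 = 1.6000.
x_1 = (-1.0690 − 2.1381·1.6000)/3.7417 = -1.2000.

x = (-1.2000, 1.6000)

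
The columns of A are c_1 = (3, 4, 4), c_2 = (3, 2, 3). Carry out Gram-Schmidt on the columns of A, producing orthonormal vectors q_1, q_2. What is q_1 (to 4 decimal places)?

q_1 = (0.4685, 0.6247, 0.6247)

q_1 = c_1/‖c_1‖ = (3, 4, 4)/6.4031 = (0.4685, 0.6247, 0.6247).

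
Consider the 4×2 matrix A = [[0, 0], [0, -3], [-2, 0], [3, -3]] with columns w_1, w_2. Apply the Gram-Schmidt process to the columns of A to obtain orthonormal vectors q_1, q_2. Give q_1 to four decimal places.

w_1 = (0, 0, -2, 3); ‖w_1‖ = 3.6056, so q_1 = (0.0000, 0.0000, -0.5547, 0.8321).

q_1 = (0.0000, 0.0000, -0.5547, 0.8321)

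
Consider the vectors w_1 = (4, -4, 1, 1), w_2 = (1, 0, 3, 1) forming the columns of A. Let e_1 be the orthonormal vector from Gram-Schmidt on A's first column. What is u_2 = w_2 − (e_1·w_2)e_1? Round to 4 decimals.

u_2 = (0.0588, 0.9412, 2.7647, 0.7647)

e_1 = w_1/‖w_1‖ = (4, -4, 1, 1)/5.8310 = (0.6860, -0.6860, 0.1715, 0.1715).
r_{12} = e_1·w_2 = 1.3720.
u_2 = w_2 − 1.3720·e_1 = (0.0588, 0.9412, 2.7647, 0.7647).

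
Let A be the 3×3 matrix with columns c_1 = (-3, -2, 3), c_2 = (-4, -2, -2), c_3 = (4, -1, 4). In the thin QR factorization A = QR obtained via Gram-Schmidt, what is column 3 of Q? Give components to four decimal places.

e_3 = (0.4834, -0.8701, -0.0967)

c_1 = (-3, -2, 3); ‖c_1‖ = 4.6904, so e_1 = (-0.6396, -0.4264, 0.6396).
e_1·c_2 = (-0.6396)·(-4) + (-0.4264)·(-2) + 0.6396·(-2) = 2.1320.
u_2 = c_2 − 2.1320·e_1 = (-2.6364, -1.0909, -3.3636).
‖u_2‖ = 4.4107, so e_2 = (-0.5977, -0.2473, -0.7626).
e_1·c_3 = (-0.6396)·4 + (-0.4264)·(-1) + 0.6396·4 = 0.4264; e_2·c_3 = (-0.5977)·4 + (-0.2473)·(-1) + (-0.7626)·4 = -5.1939.
u_3 = c_3 − 0.4264·e_1 + 5.1939·e_2 = (1.1682, -2.1028, -0.2336).
‖u_3‖ = 2.4168, so e_3 = (0.4834, -0.8701, -0.0967).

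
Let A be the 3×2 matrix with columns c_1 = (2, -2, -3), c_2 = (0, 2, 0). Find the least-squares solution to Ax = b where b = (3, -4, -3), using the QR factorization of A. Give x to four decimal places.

x = (1.1538, -0.8462)

c_1 = (2, -2, -3); ‖c_1‖ = 4.1231, so e_1 = (0.4851, -0.4851, -0.7276).
e_1·c_2 = 0.4851·0 + (-0.4851)·2 + (-0.7276)·0 = -0.9701.
u_2 = c_2 + 0.9701·e_1 = (0.4706, 1.5294, -0.7059).
‖u_2‖ = 1.7489, so e_2 = (0.2691, 0.8745, -0.4036).
Qᵀb = (5.5783, -1.4799).
Back-substitute: x_2 = -1.4799/1.7489 = -0.8462.
x_1 = (5.5783 + 0.9701·(-0.8462))/4.1231 = 1.1538.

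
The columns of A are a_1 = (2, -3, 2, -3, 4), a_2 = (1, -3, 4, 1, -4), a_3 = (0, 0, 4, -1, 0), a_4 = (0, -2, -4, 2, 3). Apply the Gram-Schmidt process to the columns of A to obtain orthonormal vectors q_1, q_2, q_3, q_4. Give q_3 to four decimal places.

q_3 = (-0.2927, 0.6146, 0.6980, -0.1889, 0.1166)

a_1 = (2, -3, 2, -3, 4); ‖a_1‖ = 6.4807, so q_1 = (0.3086, -0.4629, 0.3086, -0.4629, 0.6172).
q_1·a_2 = 0.3086·1 + (-0.4629)·(-3) + 0.3086·4 + (-0.4629)·1 + 0.6172·(-4) = 0.0000.
u_2 = a_2 − 0.0000·q_1 = (1.0000, -3.0000, 4.0000, 1.0000, -4.0000).
‖u_2‖ = 6.5574, so q_2 = (0.1525, -0.4575, 0.6100, 0.1525, -0.6100).
q_1·a_3 = 0.3086·0 + (-0.4629)·0 + 0.3086·4 + (-0.4629)·(-1) + 0.6172·0 = 1.6973; q_2·a_3 = 0.1525·0 + (-0.4575)·0 + 0.6100·4 + 0.1525·(-1) + (-0.6100)·0 = 2.2875.
u_3 = a_3 − 1.6973·q_1 − 2.2875·q_2 = (-0.8726, 1.8322, 2.0808, -0.5631, 0.3477).
‖u_3‖ = 2.9810, so q_3 = (-0.2927, 0.6146, 0.6980, -0.1889, 0.1166).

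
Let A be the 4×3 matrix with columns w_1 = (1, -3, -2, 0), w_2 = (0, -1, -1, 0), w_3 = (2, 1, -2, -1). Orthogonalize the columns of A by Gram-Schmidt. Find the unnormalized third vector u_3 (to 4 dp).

w_1 = (1, -3, -2, 0); ‖w_1‖ = 3.7417, so q_1 = (0.2673, -0.8018, -0.5345, 0.0000).
q_1·w_2 = 0.2673·0 + (-0.8018)·(-1) + (-0.5345)·(-1) + 0.0000·0 = 1.3363.
u_2 = w_2 − 1.3363·q_1 = (-0.3571, 0.0714, -0.2857, 0.0000).
‖u_2‖ = 0.4629, so q_2 = (-0.7715, 0.1543, -0.6172, 0.0000).
q_1·w_3 = 0.2673·2 + (-0.8018)·1 + (-0.5345)·(-2) + 0.0000·(-1) = 0.8018; q_2·w_3 = (-0.7715)·2 + 0.1543·1 + (-0.6172)·(-2) + 0.0000·(-1) = -0.1543.
u_3 = w_3 − 0.8018·q_1 + 0.1543·q_2 = (1.6667, 1.6667, -1.6667, -1.0000).

u_3 = (1.6667, 1.6667, -1.6667, -1.0000)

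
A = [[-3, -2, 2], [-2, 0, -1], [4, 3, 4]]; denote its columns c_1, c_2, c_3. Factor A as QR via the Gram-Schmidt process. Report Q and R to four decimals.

q_1 = c_1/‖c_1‖ = (-3, -2, 4)/5.3852 = (-0.5571, -0.3714, 0.7428).
r_{12} = q_1·c_2 = 3.3425.
u_2 = c_2 − 3.3425·q_1 = (-0.1379, 1.2414, 0.5172).
‖u_2‖ = 1.3519, so q_2 = (-0.1020, 0.9183, 0.3826).
r_{13} = q_1·c_3 = 2.2283; r_{23} = q_2·c_3 = 0.4081.
u_3 = c_3 − 2.2283·q_1 − 0.4081·q_2 = (3.2830, -0.5472, 2.1887).
‖u_3‖ = 3.9835, so q_3 = (0.8242, -0.1374, 0.5494).

Q = [[-0.5571, -0.1020, 0.8242], [-0.3714, 0.9183, -0.1374], [0.7428, 0.3826, 0.5494]], R = [[5.3852, 3.3425, 2.2283], [0.0000, 1.3519, 0.4081], [0.0000, 0.0000, 3.9835]]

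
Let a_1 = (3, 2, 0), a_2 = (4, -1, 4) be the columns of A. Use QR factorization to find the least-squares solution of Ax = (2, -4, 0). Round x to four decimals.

x = (-0.5653, 0.5350)

a_1 = (3, 2, 0); ‖a_1‖ = 3.6056, so e_1 = (0.8321, 0.5547, 0.0000).
e_1·a_2 = 0.8321·4 + 0.5547·(-1) + 0.0000·4 = 2.7735.
u_2 = a_2 − 2.7735·e_1 = (1.6923, -2.5385, 4.0000).
‖u_2‖ = 5.0307, so e_2 = (0.3364, -0.5046, 0.7951).
Qᵀb = (-0.5547, 2.6912).
Back-substitute: x_2 = 2.6912/5.0307 = 0.5350.
x_1 = (-0.5547 − 2.7735·0.5350)/3.6056 = -0.5653.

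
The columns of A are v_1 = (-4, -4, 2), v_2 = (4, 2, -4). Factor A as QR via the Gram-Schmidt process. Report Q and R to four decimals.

e_1 = v_1/‖v_1‖ = (-4, -4, 2)/6.0000 = (-0.6667, -0.6667, 0.3333).
r_{12} = e_1·v_2 = -5.3333.
u_2 = v_2 + 5.3333·e_1 = (0.4444, -1.5556, -2.2222).
‖u_2‖ = 2.7487, so e_2 = (0.1617, -0.5659, -0.8085).

Q = [[-0.6667, 0.1617], [-0.6667, -0.5659], [0.3333, -0.8085]], R = [[6.0000, -5.3333], [0.0000, 2.7487]]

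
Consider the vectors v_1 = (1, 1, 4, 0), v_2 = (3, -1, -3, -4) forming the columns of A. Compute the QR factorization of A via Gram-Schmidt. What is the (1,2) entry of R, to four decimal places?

q_1 = v_1/‖v_1‖ = (1, 1, 4, 0)/4.2426 = (0.2357, 0.2357, 0.9428, 0.0000).
r_{12} = q_1·v_2 = -2.3570.

r_{12} = -2.3570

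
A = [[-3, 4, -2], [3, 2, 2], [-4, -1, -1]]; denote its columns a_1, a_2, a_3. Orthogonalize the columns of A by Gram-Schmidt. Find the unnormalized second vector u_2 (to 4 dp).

q_1 = a_1/‖a_1‖ = (-3, 3, -4)/5.8310 = (-0.5145, 0.5145, -0.6860).
r_{12} = q_1·a_2 = -0.3430.
u_2 = a_2 + 0.3430·q_1 = (3.8235, 2.1765, -1.2353).

u_2 = (3.8235, 2.1765, -1.2353)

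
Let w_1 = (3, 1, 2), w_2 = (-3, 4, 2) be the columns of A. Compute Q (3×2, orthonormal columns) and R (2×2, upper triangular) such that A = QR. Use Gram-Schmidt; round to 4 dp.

w_1 = (3, 1, 2); ‖w_1‖ = 3.7417, so e_1 = (0.8018, 0.2673, 0.5345).
e_1·w_2 = 0.8018·(-3) + 0.2673·4 + 0.5345·2 = -0.2673.
u_2 = w_2 + 0.2673·e_1 = (-2.7857, 4.0714, 2.1429).
‖u_2‖ = 5.3785, so e_2 = (-0.5179, 0.7570, 0.3984).

Q = [[0.8018, -0.5179], [0.2673, 0.7570], [0.5345, 0.3984]], R = [[3.7417, -0.2673], [0.0000, 5.3785]]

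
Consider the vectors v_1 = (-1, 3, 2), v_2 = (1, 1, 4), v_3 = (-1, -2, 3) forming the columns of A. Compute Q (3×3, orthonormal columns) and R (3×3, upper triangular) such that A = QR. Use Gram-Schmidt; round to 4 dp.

Q = [[-0.2673, 0.5203, -0.8111], [0.8018, -0.3468, -0.4867], [0.5345, 0.7804, 0.3244]], R = [[3.7417, 2.6726, 0.2673], [0.0000, 3.2950, 2.5146], [0.0000, 0.0000, 2.7578]]

v_1 = (-1, 3, 2); ‖v_1‖ = 3.7417, so e_1 = (-0.2673, 0.8018, 0.5345).
e_1·v_2 = (-0.2673)·1 + 0.8018·1 + 0.5345·4 = 2.6726.
u_2 = v_2 − 2.6726·e_1 = (1.7143, -1.1429, 2.5714).
‖u_2‖ = 3.2950, so e_2 = (0.5203, -0.3468, 0.7804).
e_1·v_3 = (-0.2673)·(-1) + 0.8018·(-2) + 0.5345·3 = 0.2673; e_2·v_3 = 0.5203·(-1) + (-0.3468)·(-2) + 0.7804·3 = 2.5146.
u_3 = v_3 − 0.2673·e_1 − 2.5146·e_2 = (-2.2368, -1.3421, 0.8947).
‖u_3‖ = 2.7578, so e_3 = (-0.8111, -0.4867, 0.3244).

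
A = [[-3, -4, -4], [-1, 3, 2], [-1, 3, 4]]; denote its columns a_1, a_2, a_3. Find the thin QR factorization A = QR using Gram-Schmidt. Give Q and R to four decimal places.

q_1 = a_1/‖a_1‖ = (-3, -1, -1)/3.3166 = (-0.9045, -0.3015, -0.3015).
r_{12} = q_1·a_2 = 1.8091.
u_2 = a_2 − 1.8091·q_1 = (-2.3636, 3.5455, 3.5455).
‖u_2‖ = 5.5432, so q_2 = (-0.4264, 0.6396, 0.6396).
r_{13} = q_1·a_3 = 1.8091; r_{23} = q_2·a_3 = 5.5432.
u_3 = a_3 − 1.8091·q_1 − 5.5432·q_2 = (0.0000, -1.0000, 1.0000).
‖u_3‖ = 1.4142, so q_3 = (0.0000, -0.7071, 0.7071).

Q = [[-0.9045, -0.4264, 0.0000], [-0.3015, 0.6396, -0.7071], [-0.3015, 0.6396, 0.7071]], R = [[3.3166, 1.8091, 1.8091], [0.0000, 5.5432, 5.5432], [0.0000, 0.0000, 1.4142]]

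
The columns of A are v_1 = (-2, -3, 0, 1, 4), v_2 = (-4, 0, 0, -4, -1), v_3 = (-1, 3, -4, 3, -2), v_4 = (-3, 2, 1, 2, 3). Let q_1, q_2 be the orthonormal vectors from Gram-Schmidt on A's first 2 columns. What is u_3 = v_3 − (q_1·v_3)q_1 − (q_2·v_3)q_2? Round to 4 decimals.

v_1 = (-2, -3, 0, 1, 4); ‖v_1‖ = 5.4772, so q_1 = (-0.3651, -0.5477, 0.0000, 0.1826, 0.7303).
q_1·v_2 = (-0.3651)·(-4) + (-0.5477)·0 + 0.0000·0 + 0.1826·(-4) + 0.7303·(-1) = 0.0000.
u_2 = v_2 + 0.0000·q_1 = (-4.0000, 0.0000, 0.0000, -4.0000, -1.0000).
‖u_2‖ = 5.7446, so q_2 = (-0.6963, 0.0000, 0.0000, -0.6963, -0.1741).
q_1·v_3 = (-0.3651)·(-1) + (-0.5477)·3 + 0.0000·(-4) + 0.1826·3 + 0.7303·(-2) = -2.1909; q_2·v_3 = (-0.6963)·(-1) + 0.0000·3 + 0.0000·(-4) + (-0.6963)·3 + (-0.1741)·(-2) = -1.0445.
u_3 = v_3 + 2.1909·q_1 + 1.0445·q_2 = (-2.5273, 1.8000, -4.0000, 2.6727, -0.5818).

u_3 = (-2.5273, 1.8000, -4.0000, 2.6727, -0.5818)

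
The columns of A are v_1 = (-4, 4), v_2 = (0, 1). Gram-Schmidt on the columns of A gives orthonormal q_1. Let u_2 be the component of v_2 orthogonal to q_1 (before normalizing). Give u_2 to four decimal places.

v_1 = (-4, 4); ‖v_1‖ = 5.6569, so q_1 = (-0.7071, 0.7071).
q_1·v_2 = (-0.7071)·0 + 0.7071·1 = 0.7071.
u_2 = v_2 − 0.7071·q_1 = (0.5000, 0.5000).

u_2 = (0.5000, 0.5000)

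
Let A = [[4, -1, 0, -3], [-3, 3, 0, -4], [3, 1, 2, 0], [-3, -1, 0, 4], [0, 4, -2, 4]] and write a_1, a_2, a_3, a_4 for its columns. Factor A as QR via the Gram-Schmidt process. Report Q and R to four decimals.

a_1 = (4, -3, 3, -3, 0); ‖a_1‖ = 6.5574, so q_1 = (0.6100, -0.4575, 0.4575, -0.4575, 0.0000).
q_1·a_2 = 0.6100·(-1) + (-0.4575)·3 + 0.4575·1 + (-0.4575)·(-1) + 0.0000·4 = -1.0675.
u_2 = a_2 + 1.0675·q_1 = (-0.3488, 2.5116, 1.4884, -1.4884, 4.0000).
‖u_2‖ = 5.1827, so q_2 = (-0.0673, 0.4846, 0.2872, -0.2872, 0.7718).
q_1·a_3 = 0.6100·0 + (-0.4575)·0 + 0.4575·2 + (-0.4575)·0 + 0.0000·(-2) = 0.9150; q_2·a_3 = (-0.0673)·0 + 0.4846·0 + 0.2872·2 + (-0.2872)·0 + 0.7718·(-2) = -0.9692.
u_3 = a_3 − 0.9150·q_1 + 0.9692·q_2 = (-0.6234, 0.8883, 1.8597, 0.1403, -1.2519).
‖u_3‖ = 2.4947, so q_3 = (-0.2499, 0.3561, 0.7455, 0.0562, -0.5018).
q_1·a_4 = 0.6100·(-3) + (-0.4575)·(-4) + 0.4575·0 + (-0.4575)·4 + 0.0000·4 = -1.8300; q_2·a_4 = (-0.0673)·(-3) + 0.4846·(-4) + 0.2872·0 + (-0.2872)·4 + 0.7718·4 = 0.2019; q_3·a_4 = (-0.2499)·(-3) + 0.3561·(-4) + 0.7455·0 + 0.0562·4 + (-0.5018)·4 = -2.4572.
u_4 = a_4 + 1.8300·q_1 − 0.2019·q_2 + 2.4572·q_3 = (-2.4841, -4.0601, 2.6110, 3.3589, 2.6110).
‖u_4‖ = 6.8973, so q_4 = (-0.3602, -0.5887, 0.3786, 0.4870, 0.3786).

Q = [[0.6100, -0.0673, -0.2499, -0.3602], [-0.4575, 0.4846, 0.3561, -0.5887], [0.4575, 0.2872, 0.7455, 0.3786], [-0.4575, -0.2872, 0.0562, 0.4870], [0.0000, 0.7718, -0.5018, 0.3786]], R = [[6.5574, -1.0675, 0.9150, -1.8300], [0.0000, 5.1827, -0.9692, 0.2019], [0.0000, 0.0000, 2.4947, -2.4572], [0.0000, 0.0000, 0.0000, 6.8973]]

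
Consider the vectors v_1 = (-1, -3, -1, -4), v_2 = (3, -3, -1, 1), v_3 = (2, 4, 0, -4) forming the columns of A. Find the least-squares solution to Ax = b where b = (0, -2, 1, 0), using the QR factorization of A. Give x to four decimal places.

e_1 = v_1/‖v_1‖ = (-1, -3, -1, -4)/5.1962 = (-0.1925, -0.5774, -0.1925, -0.7698).
r_{12} = e_1·v_2 = 0.5774.
u_2 = v_2 − 0.5774·e_1 = (3.1111, -2.6667, -0.8889, 1.4444).
‖u_2‖ = 4.4347, so e_2 = (0.7015, -0.6013, -0.2004, 0.3257).
r_{13} = e_1·v_3 = 0.3849; r_{23} = e_2·v_3 = -2.3050.
u_3 = v_3 − 0.3849·e_1 + 2.3050·e_2 = (3.6911, 2.8362, -0.3879, -2.9529).
‖u_3‖ = 5.5262, so e_3 = (0.6679, 0.5132, -0.0702, -0.5344).
Qᵀb = (0.9623, 1.0022, -1.0966).
Back-substitute: x_3 = -1.0966/5.5262 = -0.1984.
x_2 = (1.0022 + 2.3050·(-0.1984))/4.4347 = 0.1228.
x_1 = (0.9623 − 0.5774·0.1228 − 0.3849·(-0.1984))/5.1962 = 0.1862.

x = (0.1862, 0.1228, -0.1984)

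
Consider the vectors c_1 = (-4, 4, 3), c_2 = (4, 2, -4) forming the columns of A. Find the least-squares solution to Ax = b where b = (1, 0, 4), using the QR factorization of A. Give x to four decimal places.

x = (0.0446, -0.3086)

c_1 = (-4, 4, 3); ‖c_1‖ = 6.4031, so q_1 = (-0.6247, 0.6247, 0.4685).
q_1·c_2 = (-0.6247)·4 + 0.6247·2 + 0.4685·(-4) = -3.1235.
u_2 = c_2 + 3.1235·q_1 = (2.0488, 3.9512, -2.5366).
‖u_2‖ = 5.1229, so q_2 = (0.3999, 0.7713, -0.4951).
Qᵀb = (1.2494, -1.5807).
Back-substitute: x_2 = -1.5807/5.1229 = -0.3086.
x_1 = (1.2494 + 3.1235·(-0.3086))/6.4031 = 0.0446.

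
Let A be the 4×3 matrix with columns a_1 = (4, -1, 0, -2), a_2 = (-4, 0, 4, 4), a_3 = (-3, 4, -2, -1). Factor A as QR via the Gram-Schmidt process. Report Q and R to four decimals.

Q = [[0.8729, 0.1260, 0.0387], [-0.2182, -0.2520, 0.8525], [0.0000, 0.8819, 0.3875], [-0.4364, 0.3780, -0.3487]], R = [[4.5826, -5.2372, -3.0551], [0.0000, 4.5356, -3.5277], [0.0000, 0.0000, 2.8674]]

a_1 = (4, -1, 0, -2); ‖a_1‖ = 4.5826, so e_1 = (0.8729, -0.2182, 0.0000, -0.4364).
e_1·a_2 = 0.8729·(-4) + (-0.2182)·0 + 0.0000·4 + (-0.4364)·4 = -5.2372.
u_2 = a_2 + 5.2372·e_1 = (0.5714, -1.1429, 4.0000, 1.7143).
‖u_2‖ = 4.5356, so e_2 = (0.1260, -0.2520, 0.8819, 0.3780).
e_1·a_3 = 0.8729·(-3) + (-0.2182)·4 + 0.0000·(-2) + (-0.4364)·(-1) = -3.0551; e_2·a_3 = 0.1260·(-3) + (-0.2520)·4 + 0.8819·(-2) + 0.3780·(-1) = -3.5277.
u_3 = a_3 + 3.0551·e_1 + 3.5277·e_2 = (0.1111, 2.4444, 1.1111, -1.0000).
‖u_3‖ = 2.8674, so e_3 = (0.0387, 0.8525, 0.3875, -0.3487).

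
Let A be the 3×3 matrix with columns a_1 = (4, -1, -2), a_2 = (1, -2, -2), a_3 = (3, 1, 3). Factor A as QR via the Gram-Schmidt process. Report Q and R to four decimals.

a_1 = (4, -1, -2); ‖a_1‖ = 4.5826, so q_1 = (0.8729, -0.2182, -0.4364).
q_1·a_2 = 0.8729·1 + (-0.2182)·(-2) + (-0.4364)·(-2) = 2.1822.
u_2 = a_2 − 2.1822·q_1 = (-0.9048, -1.5238, -1.0476).
‖u_2‖ = 2.0587, so q_2 = (-0.4395, -0.7402, -0.5089).
q_1·a_3 = 0.8729·3 + (-0.2182)·1 + (-0.4364)·3 = 1.0911; q_2·a_3 = (-0.4395)·3 + (-0.7402)·1 + (-0.5089)·3 = -3.5853.
u_3 = a_3 − 1.0911·q_1 + 3.5853·q_2 = (0.4719, -1.4157, 1.6517).
‖u_3‖ = 2.2260, so q_3 = (0.2120, -0.6360, 0.7420).

Q = [[0.8729, -0.4395, 0.2120], [-0.2182, -0.7402, -0.6360], [-0.4364, -0.5089, 0.7420]], R = [[4.5826, 2.1822, 1.0911], [0.0000, 2.0587, -3.5853], [0.0000, 0.0000, 2.2260]]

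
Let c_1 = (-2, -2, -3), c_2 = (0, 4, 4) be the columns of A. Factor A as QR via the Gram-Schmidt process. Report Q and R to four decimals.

Q = [[-0.4851, -0.8085], [-0.4851, 0.5659], [-0.7276, 0.1617]], R = [[4.1231, -4.8507], [0.0000, 2.9104]]

e_1 = c_1/‖c_1‖ = (-2, -2, -3)/4.1231 = (-0.4851, -0.4851, -0.7276).
r_{12} = e_1·c_2 = -4.8507.
u_2 = c_2 + 4.8507·e_1 = (-2.3529, 1.6471, 0.4706).
‖u_2‖ = 2.9104, so e_2 = (-0.8085, 0.5659, 0.1617).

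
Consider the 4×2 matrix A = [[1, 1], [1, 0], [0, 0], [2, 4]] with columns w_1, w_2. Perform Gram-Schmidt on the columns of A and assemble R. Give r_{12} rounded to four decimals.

r_{12} = 3.6742

w_1 = (1, 1, 0, 2); ‖w_1‖ = 2.4495, so q_1 = (0.4082, 0.4082, 0.0000, 0.8165).
r_{12} = q_1·w_2 = 3.6742.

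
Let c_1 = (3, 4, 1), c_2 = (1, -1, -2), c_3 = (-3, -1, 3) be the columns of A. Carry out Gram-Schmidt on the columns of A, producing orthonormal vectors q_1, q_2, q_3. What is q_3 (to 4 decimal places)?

c_1 = (3, 4, 1); ‖c_1‖ = 5.0990, so q_1 = (0.5883, 0.7845, 0.1961).
q_1·c_2 = 0.5883·1 + 0.7845·(-1) + 0.1961·(-2) = -0.5883.
u_2 = c_2 + 0.5883·q_1 = (1.3462, -0.5385, -1.8846).
‖u_2‖ = 2.3778, so q_2 = (0.5661, -0.2265, -0.7926).
q_1·c_3 = 0.5883·(-3) + 0.7845·(-1) + 0.1961·3 = -1.9612; q_2·c_3 = 0.5661·(-3) + (-0.2265)·(-1) + (-0.7926)·3 = -3.8497.
u_3 = c_3 + 1.9612·q_1 + 3.8497·q_2 = (0.3333, -0.3333, 0.3333).
‖u_3‖ = 0.5774, so q_3 = (0.5774, -0.5774, 0.5774).

q_3 = (0.5774, -0.5774, 0.5774)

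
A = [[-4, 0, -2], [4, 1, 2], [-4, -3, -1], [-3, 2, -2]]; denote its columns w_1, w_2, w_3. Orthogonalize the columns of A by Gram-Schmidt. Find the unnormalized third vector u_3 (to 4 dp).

u_3 = (0.0287, 0.2622, 0.1562, 0.1032)

e_1 = w_1/‖w_1‖ = (-4, 4, -4, -3)/7.5498 = (-0.5298, 0.5298, -0.5298, -0.3974).
r_{12} = e_1·w_2 = 1.3245.
u_2 = w_2 − 1.3245·e_1 = (0.7018, 0.2982, -2.2982, 2.5263).
‖u_2‖ = 3.4994, so e_2 = (0.2005, 0.0852, -0.6568, 0.7219).
r_{13} = e_1·w_3 = 3.4438; r_{23} = e_2·w_3 = -1.0177.
u_3 = w_3 − 3.4438·e_1 + 1.0177·e_2 = (0.0287, 0.2622, 0.1562, 0.1032).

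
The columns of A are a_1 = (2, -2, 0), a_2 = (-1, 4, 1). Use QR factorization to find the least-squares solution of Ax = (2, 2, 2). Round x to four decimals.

a_1 = (2, -2, 0); ‖a_1‖ = 2.8284, so q_1 = (0.7071, -0.7071, 0.0000).
q_1·a_2 = 0.7071·(-1) + (-0.7071)·4 + 0.0000·1 = -3.5355.
u_2 = a_2 + 3.5355·q_1 = (1.5000, 1.5000, 1.0000).
‖u_2‖ = 2.3452, so q_2 = (0.6396, 0.6396, 0.4264).
Qᵀb = (0.0000, 3.4112).
Back-substitute: x_2 = 3.4112/2.3452 = 1.4545.
x_1 = (0.0000 + 3.5355·1.4545)/2.8284 = 1.8182.

x = (1.8182, 1.4545)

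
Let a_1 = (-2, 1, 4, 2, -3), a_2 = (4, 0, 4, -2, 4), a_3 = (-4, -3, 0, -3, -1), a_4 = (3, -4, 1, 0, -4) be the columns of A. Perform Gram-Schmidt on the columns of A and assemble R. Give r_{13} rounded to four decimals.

r_{13} = 0.3430

e_1 = a_1/‖a_1‖ = (-2, 1, 4, 2, -3)/5.8310 = (-0.3430, 0.1715, 0.6860, 0.3430, -0.5145).
r_{13} = e_1·a_3 = 0.3430.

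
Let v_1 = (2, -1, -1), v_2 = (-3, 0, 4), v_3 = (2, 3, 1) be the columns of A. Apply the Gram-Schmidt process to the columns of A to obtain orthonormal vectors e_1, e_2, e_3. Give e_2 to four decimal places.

e_1 = v_1/‖v_1‖ = (2, -1, -1)/2.4495 = (0.8165, -0.4082, -0.4082).
r_{12} = e_1·v_2 = -4.0825.
u_2 = v_2 + 4.0825·e_1 = (0.3333, -1.6667, 2.3333).
‖u_2‖ = 2.8868, so e_2 = (0.1155, -0.5774, 0.8083).

e_2 = (0.1155, -0.5774, 0.8083)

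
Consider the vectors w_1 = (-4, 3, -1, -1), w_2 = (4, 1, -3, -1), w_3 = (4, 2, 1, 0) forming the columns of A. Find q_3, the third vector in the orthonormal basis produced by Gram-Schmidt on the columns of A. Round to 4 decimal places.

q_3 = (0.3325, 0.6816, 0.6484, 0.0665)

w_1 = (-4, 3, -1, -1); ‖w_1‖ = 5.1962, so q_1 = (-0.7698, 0.5774, -0.1925, -0.1925).
q_1·w_2 = (-0.7698)·4 + 0.5774·1 + (-0.1925)·(-3) + (-0.1925)·(-1) = -1.7321.
u_2 = w_2 + 1.7321·q_1 = (2.6667, 2.0000, -3.3333, -1.3333).
‖u_2‖ = 4.8990, so q_2 = (0.5443, 0.4082, -0.6804, -0.2722).
q_1·w_3 = (-0.7698)·4 + 0.5774·2 + (-0.1925)·1 + (-0.1925)·0 = -2.1170; q_2·w_3 = 0.5443·4 + 0.4082·2 + (-0.6804)·1 + (-0.2722)·0 = 2.3134.
u_3 = w_3 + 2.1170·q_1 − 2.3134·q_2 = (1.1111, 2.2778, 2.1667, 0.2222).
‖u_3‖ = 3.3417, so q_3 = (0.3325, 0.6816, 0.6484, 0.0665).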